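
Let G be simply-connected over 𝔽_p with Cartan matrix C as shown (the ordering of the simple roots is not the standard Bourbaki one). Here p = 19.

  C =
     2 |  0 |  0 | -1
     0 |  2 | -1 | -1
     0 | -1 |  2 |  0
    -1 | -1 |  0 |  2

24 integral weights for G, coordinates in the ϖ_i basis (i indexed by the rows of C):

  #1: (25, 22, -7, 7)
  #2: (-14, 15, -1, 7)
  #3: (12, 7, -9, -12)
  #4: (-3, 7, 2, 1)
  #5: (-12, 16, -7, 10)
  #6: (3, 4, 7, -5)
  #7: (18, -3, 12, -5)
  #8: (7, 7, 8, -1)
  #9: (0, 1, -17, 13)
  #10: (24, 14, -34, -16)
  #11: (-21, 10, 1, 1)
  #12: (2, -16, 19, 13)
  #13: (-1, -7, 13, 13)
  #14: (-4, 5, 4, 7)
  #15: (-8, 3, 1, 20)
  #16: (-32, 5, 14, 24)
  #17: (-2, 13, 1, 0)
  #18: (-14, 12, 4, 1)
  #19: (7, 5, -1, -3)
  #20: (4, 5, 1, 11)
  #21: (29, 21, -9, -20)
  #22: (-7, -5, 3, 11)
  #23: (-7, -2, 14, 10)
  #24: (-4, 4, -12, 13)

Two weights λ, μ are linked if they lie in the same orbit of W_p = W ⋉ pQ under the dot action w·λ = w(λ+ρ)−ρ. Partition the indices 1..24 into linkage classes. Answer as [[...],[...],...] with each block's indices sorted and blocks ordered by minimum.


C ↔ A_4 under row/col permutation; |W(A_4)| = 120.

λ_j+ρ reflected into Ā_19 (⟨·,θ^∨⟩≤19); 4-tuples as given:

    1: (6, 4, 0, 2)
    2: (3, 6, 5, 5)
    3: (2, 8, 3, 0)
    4: (2, 8, 3, 0)
    5: (2, 8, 3, 0)
    6: (0, 1, 8, 4)
    7: (6, 4, 0, 2)
    8: (2, 8, 3, 0)
    9: (1, 14, 2, 0)
    10: (0, 1, 8, 4)
    11: (1, 2, 4, 11)
    12: (1, 14, 2, 0)
    13: (3, 6, 5, 5)
    14: (3, 6, 5, 5)
    15: (1, 2, 4, 11)
    16: (6, 4, 0, 2)
    17: (1, 14, 2, 0)
    18: (1, 2, 4, 11)
    19: (6, 4, 0, 2)
    20: (1, 2, 4, 11)
    21: (3, 6, 5, 5)
    22: (6, 4, 0, 2)
    23: (0, 1, 8, 4)
    24: (3, 6, 5, 5)

Linkage partition of the 24 weights (6 classes, p=19):

[[1, 7, 16, 19, 22], [2, 13, 14, 21, 24], [3, 4, 5, 8], [6, 10, 23], [9, 12, 17], [11, 15, 18, 20]]


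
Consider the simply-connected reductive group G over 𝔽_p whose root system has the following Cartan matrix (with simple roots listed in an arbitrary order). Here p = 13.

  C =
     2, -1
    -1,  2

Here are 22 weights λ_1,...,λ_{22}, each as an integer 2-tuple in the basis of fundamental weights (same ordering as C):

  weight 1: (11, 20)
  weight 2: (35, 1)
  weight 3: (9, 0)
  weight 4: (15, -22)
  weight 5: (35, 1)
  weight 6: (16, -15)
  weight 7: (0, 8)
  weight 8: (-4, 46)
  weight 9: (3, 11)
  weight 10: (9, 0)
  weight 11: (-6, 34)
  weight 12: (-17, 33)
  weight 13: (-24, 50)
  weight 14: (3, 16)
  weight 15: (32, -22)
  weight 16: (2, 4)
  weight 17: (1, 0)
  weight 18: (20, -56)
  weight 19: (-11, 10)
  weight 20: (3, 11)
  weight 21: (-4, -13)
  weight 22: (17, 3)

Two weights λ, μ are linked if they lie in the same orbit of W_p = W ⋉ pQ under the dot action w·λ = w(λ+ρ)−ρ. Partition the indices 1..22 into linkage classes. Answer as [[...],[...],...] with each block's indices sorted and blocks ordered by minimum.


Root system A_2: the 2×2 matrix C matches after relabeling.

Alcove-folded reps (p=13, 22 weights, presented ϖ-order):

  λ_1 → (1, 7) · λ_2 → (2, 1) · λ_3 → (10, 1) · λ_4 → (3, 5) · λ_5 → (2, 1) · λ_6 → (1, 9) · λ_7 → (1, 9) · λ_8 → (3, 5) · λ_9 → (1, 9) · λ_10 → (10, 1) · λ_11 → (4, 5) · λ_12 → (3, 5) · λ_13 → (2, 1) · λ_14 → (4, 5) · λ_15 → (1, 7) · λ_16 → (3, 5) · λ_17 → (2, 1) · λ_18 → (3, 5) · λ_19 → (10, 1) · λ_20 → (1, 9) · λ_21 → (10, 1) · λ_22 → (4, 5)

These 22 weights hit 6 W_13-dot-orbits; sizes (2, 4, 4, 5, 4, 3):

[[1, 15], [2, 5, 13, 17], [3, 10, 19, 21], [4, 8, 12, 16, 18], [6, 7, 9, 20], [11, 14, 22]]


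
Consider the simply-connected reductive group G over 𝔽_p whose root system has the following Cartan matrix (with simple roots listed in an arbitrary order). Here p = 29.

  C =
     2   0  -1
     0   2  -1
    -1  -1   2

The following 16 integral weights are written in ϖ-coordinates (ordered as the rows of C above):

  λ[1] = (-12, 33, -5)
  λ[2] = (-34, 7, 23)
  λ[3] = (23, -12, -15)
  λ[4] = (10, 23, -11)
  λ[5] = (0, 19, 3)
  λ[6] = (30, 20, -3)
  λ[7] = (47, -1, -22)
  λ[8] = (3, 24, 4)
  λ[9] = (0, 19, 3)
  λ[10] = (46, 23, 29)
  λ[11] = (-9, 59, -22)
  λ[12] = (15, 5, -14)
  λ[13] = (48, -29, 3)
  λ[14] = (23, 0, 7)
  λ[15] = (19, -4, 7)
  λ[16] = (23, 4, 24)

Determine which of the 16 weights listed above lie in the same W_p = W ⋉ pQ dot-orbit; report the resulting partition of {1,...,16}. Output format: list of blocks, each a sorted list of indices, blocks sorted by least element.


C ↔ A_3 under row/col permutation; |W(A_3)| = 24.

Ā_29 reps of the 16 weights (A_3, coords as presented):

  λ_1 → (1, 14, 10)
  λ_2 → (20, 3, 5)
  λ_3 → (1, 14, 10)
  λ_4 → (1, 14, 10)
  λ_5 → (1, 20, 4)
  λ_6 → (8, 2, 0)
  λ_7 → (8, 2, 0)
  λ_8 → (1, 20, 4)
  λ_9 → (1, 20, 4)
  λ_10 → (1, 14, 10)
  λ_11 → (8, 2, 0)
  λ_12 → (3, 7, 6)
  λ_13 → (1, 20, 4)
  λ_14 → (20, 3, 5)
  λ_15 → (20, 3, 5)
  λ_16 → (1, 20, 4)

The 16 indices split into 5 linkage classes (same alcove rep ⇔ same W_29-dot-orbit):

[[1, 3, 4, 10], [2, 14, 15], [5, 8, 9, 13, 16], [6, 7, 11], [12]]


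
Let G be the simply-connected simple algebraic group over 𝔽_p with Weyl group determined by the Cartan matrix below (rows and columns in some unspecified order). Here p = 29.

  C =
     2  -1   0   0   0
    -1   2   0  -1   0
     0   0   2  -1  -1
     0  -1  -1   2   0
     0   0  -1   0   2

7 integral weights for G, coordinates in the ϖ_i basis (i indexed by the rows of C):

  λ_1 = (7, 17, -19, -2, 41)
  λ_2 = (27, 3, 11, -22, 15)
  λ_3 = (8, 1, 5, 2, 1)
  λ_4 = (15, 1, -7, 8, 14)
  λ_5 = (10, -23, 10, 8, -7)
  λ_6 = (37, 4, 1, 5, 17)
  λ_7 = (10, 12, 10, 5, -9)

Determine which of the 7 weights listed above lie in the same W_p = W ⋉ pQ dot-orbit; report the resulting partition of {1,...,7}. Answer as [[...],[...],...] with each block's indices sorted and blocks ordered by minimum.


A_5 Cartan matrix, 5 simple roots permuted; ρ=(1,1,1,1,1).

Alcove-folded reps (p=29, 7 weights, presented ϖ-order):

    1: (1, 12, 1, 5, 3)
    2: (1, 12, 1, 5, 3)
    3: (9, 2, 6, 3, 2)
    4: (9, 2, 6, 3, 2)
    5: (9, 2, 6, 3, 2)
    6: (9, 2, 6, 3, 2)
    7: (1, 12, 1, 5, 3)

These 7 weights hit 2 W_29-dot-orbits; sizes (3, 4):

[[1, 2, 7], [3, 4, 5, 6]]


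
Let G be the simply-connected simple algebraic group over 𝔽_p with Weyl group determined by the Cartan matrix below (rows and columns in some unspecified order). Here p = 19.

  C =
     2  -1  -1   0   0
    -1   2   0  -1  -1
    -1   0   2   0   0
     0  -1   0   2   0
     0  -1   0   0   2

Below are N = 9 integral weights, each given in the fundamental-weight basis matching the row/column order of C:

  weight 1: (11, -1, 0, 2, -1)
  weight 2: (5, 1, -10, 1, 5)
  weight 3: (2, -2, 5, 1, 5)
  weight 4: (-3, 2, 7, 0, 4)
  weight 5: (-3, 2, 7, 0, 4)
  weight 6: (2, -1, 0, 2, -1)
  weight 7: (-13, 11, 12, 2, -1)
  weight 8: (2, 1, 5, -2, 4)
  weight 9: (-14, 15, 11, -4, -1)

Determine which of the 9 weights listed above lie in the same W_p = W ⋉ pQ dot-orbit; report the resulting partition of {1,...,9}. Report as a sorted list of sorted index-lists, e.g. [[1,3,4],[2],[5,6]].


Type D_5, rank 5, |W|=1920; reorder rows/cols to standard.

Each λ_j+ρ reduced to Ā_19; 5-tuples below use C's row order:

  [1] (3, 0, 1, 3, 0);  [2] (2, 1, 6, 1, 5);  [3] (2, 1, 6, 1, 5);  [4] (2, 1, 6, 1, 5);  [5] (2, 1, 6, 1, 5);  [6] (3, 0, 1, 3, 0);  [7] (3, 0, 1, 3, 0);  [8] (2, 1, 6, 1, 5);  [9] (3, 0, 1, 3, 0)

2 distinct reps among the 9 weights ⇒ 2 W_19-linkage classes:

[[1, 6, 7, 9], [2, 3, 4, 5, 8]]


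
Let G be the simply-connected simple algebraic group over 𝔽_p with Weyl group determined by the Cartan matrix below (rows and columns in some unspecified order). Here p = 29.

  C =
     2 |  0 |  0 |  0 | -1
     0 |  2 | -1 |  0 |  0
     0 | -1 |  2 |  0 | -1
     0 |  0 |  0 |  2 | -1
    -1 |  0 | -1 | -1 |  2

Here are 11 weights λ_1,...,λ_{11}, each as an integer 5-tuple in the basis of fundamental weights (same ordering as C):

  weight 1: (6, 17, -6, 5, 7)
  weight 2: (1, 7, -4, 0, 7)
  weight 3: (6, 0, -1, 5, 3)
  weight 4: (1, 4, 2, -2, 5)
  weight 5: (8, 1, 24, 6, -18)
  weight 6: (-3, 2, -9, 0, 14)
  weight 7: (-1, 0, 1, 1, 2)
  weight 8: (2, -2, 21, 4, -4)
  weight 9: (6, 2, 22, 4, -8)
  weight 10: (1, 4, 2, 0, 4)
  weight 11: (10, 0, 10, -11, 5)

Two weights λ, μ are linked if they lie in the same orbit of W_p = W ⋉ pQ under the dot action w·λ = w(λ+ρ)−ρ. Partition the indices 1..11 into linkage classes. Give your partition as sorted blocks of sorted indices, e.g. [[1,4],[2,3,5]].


Cartan matrix: type D_5 (|W|=1920); un-permuting the 5 rows.

W_29-reps of the 11 weights in Ā_29 (same 5-coord order as C):

  λ_1 → (2, 5, 3, 1, 5) · λ_2 → (2, 5, 3, 1, 5) · λ_3 → (7, 1, 0, 6, 4) · λ_4 → (2, 5, 3, 1, 5) · λ_5 → (7, 2, 2, 9, 1) · λ_6 → (2, 5, 3, 1, 5) · λ_7 → (0, 1, 2, 2, 3) · λ_8 → (0, 1, 2, 2, 3) · λ_9 → (0, 1, 2, 2, 3) · λ_10 → (2, 5, 3, 1, 5) · λ_11 → (7, 1, 0, 6, 4)

4 distinct reps among the 11 weights ⇒ 4 W_29-linkage classes:

[[1, 2, 4, 6, 10], [3, 11], [5], [7, 8, 9]]


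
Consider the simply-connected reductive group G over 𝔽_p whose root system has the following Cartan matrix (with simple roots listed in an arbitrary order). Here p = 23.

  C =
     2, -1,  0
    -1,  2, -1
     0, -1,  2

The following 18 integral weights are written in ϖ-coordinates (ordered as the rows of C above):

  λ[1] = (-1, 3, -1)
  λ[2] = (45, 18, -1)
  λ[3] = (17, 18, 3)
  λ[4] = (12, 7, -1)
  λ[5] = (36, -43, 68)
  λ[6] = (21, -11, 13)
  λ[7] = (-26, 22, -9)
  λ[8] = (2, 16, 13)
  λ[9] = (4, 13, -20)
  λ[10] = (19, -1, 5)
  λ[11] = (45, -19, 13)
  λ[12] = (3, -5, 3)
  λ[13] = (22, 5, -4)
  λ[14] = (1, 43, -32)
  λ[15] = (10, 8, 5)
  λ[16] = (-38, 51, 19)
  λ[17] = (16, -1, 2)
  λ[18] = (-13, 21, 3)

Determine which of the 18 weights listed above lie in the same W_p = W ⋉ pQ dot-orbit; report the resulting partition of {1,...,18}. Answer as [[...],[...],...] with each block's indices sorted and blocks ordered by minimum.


Type A_3, rank 3, |W|=24; reorder rows/cols to standard.

Ā_23 reps of the 18 weights (A_3, coords as presented):

  [1] (0, 4, 0);  [2] (0, 4, 0);  [3] (0, 5, 14);  [4] (13, 8, 0);  [5] (0, 5, 14);  [6] (9, 10, 1);  [7] (13, 8, 0);  [8] (8, 9, 3);  [9] (0, 5, 14);  [10] (17, 0, 3);  [11] (0, 5, 14);  [12] (0, 4, 0);  [13] (17, 0, 3);  [14] (13, 8, 0);  [15] (8, 9, 3);  [16] (8, 9, 3);  [17] (17, 0, 3);  [18] (9, 10, 1)

The 18 indices split into 6 linkage classes (same alcove rep ⇔ same W_23-dot-orbit):

[[1, 2, 12], [3, 5, 9, 11], [4, 7, 14], [6, 18], [8, 15, 16], [10, 13, 17]]


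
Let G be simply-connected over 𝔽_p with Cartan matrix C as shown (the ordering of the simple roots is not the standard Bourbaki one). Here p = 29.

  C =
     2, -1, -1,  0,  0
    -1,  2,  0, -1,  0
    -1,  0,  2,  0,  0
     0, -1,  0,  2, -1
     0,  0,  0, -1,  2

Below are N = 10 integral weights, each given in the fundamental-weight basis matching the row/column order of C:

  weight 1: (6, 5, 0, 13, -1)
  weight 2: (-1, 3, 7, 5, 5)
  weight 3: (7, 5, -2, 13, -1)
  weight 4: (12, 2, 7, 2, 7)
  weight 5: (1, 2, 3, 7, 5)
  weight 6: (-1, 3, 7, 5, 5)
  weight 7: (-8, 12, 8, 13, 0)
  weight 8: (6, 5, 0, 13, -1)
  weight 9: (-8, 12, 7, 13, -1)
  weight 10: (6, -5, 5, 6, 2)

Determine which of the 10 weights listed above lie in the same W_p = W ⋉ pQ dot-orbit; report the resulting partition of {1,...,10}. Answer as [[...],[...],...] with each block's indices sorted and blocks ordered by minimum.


Dynkin diagram of C (from the 8 off-diagonal −1 entries): A_5.

Alcove-folded reps (p=29, 10 weights, presented ϖ-order):

  [1] (7, 6, 1, 14, 0) · [2] (0, 4, 8, 6, 6) · [3] (7, 6, 1, 14, 0) · [4] (13, 3, 2, 3, 2) · [5] (2, 3, 4, 8, 6) · [6] (0, 4, 8, 6, 6) · [7] (7, 6, 1, 14, 0) · [8] (7, 6, 1, 14, 0) · [9] (7, 6, 1, 14, 0) · [10] (3, 4, 6, 3, 3)

Linkage partition of the 10 weights (5 classes, p=29):

[[1, 3, 7, 8, 9], [2, 6], [4], [5], [10]]


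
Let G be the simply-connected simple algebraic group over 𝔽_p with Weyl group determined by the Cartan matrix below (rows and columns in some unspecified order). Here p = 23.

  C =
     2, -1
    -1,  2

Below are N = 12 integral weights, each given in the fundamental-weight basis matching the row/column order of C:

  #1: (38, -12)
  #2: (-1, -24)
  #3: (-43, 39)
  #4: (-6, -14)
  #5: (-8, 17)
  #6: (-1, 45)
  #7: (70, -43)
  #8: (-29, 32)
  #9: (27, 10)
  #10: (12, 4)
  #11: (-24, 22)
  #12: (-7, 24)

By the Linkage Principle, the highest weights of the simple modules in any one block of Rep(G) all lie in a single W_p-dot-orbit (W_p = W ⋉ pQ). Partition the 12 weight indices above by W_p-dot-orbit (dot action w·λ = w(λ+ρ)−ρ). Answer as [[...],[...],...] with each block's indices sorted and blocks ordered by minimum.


Root system A_2: the 2×2 matrix C matches after relabeling.

Folding the 12 weights λ_j+ρ into Ā_23 (reps in the given 2-coord order):

  1: (7, 5) · 2: (23, 0) · 3: (4, 17) · 4: (13, 5) · 5: (7, 11) · 6: (23, 0) · 7: (4, 17) · 8: (13, 5) · 9: (7, 5) · 10: (13, 5) · 11: (23, 0) · 12: (4, 17)

Linkage partition of the 12 weights (5 classes, p=23):

[[1, 9], [2, 6, 11], [3, 7, 12], [4, 8, 10], [5]]


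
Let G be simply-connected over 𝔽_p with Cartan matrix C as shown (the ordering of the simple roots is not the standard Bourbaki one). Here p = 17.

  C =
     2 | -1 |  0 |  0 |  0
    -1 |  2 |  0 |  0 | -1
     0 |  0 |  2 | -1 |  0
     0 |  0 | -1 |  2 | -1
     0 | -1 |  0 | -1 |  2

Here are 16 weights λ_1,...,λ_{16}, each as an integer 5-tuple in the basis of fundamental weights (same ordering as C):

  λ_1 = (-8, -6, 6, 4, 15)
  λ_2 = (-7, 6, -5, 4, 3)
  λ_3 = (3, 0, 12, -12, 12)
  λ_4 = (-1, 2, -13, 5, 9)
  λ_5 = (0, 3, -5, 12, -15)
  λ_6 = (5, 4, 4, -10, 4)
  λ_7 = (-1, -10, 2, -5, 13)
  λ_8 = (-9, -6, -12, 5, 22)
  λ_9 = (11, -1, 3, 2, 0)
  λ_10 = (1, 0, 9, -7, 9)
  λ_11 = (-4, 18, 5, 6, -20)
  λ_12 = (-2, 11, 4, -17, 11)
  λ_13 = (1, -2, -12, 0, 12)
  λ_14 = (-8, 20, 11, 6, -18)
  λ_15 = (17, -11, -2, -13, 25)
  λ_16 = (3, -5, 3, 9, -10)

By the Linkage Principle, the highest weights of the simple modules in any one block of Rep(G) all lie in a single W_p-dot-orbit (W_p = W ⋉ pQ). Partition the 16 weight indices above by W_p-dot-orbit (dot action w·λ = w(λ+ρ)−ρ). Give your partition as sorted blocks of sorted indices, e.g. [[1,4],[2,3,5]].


A_5 Cartan matrix, 5 simple roots permuted; ρ=(1,1,1,1,1).

λ_j+ρ reflected into Ā_17 (⟨·,θ^∨⟩≤17); 5-tuples as given:

    λ_1 → (6, 1, 4, 1, 4)
    λ_2 → (6, 1, 4, 1, 4)
    λ_3 → (1, 1, 1, 10, 2)
    λ_4 → (2, 1, 4, 6, 4)
    λ_5 → (9, 0, 1, 3, 1)
    λ_6 → (6, 1, 4, 1, 4)
    λ_7 → (9, 0, 1, 3, 1)
    λ_8 → (6, 1, 4, 1, 4)
    λ_9 → (9, 0, 1, 3, 1)
    λ_10 → (2, 1, 4, 6, 4)
    λ_11 → (2, 1, 4, 6, 4)
    λ_12 → (6, 1, 4, 1, 4)
    λ_13 → (1, 1, 1, 10, 2)
    λ_14 → (2, 1, 4, 6, 4)
    λ_15 → (9, 0, 1, 3, 1)
    λ_16 → (9, 0, 1, 3, 1)

The 16 indices split into 4 linkage classes (same alcove rep ⇔ same W_17-dot-orbit):

[[1, 2, 6, 8, 12], [3, 13], [4, 10, 11, 14], [5, 7, 9, 15, 16]]


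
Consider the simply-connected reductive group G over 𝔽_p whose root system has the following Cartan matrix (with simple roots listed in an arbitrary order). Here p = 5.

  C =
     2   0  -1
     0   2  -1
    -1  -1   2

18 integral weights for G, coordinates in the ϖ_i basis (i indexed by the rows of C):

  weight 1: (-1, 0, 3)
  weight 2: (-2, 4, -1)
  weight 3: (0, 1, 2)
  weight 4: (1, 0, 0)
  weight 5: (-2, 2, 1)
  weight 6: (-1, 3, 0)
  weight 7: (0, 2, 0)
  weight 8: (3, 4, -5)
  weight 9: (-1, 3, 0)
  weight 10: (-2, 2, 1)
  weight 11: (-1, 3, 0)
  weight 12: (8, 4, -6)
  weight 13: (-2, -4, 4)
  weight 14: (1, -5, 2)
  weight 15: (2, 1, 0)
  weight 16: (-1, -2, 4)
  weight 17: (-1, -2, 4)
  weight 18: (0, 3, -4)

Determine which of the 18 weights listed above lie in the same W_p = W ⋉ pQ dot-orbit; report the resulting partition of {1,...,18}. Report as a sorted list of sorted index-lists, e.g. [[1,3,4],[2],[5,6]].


Dynkin diagram of C (from the 4 off-diagonal −1 entries): A_3.

Ā_5 reps of the 18 weights (A_3, coords as presented):

  [1] (0, 1, 4)
  [2] (0, 4, 1)
  [3] (0, 1, 3)
  [4] (2, 1, 1)
  [5] (1, 3, 1)
  [6] (0, 4, 1)
  [7] (1, 3, 1)
  [8] (0, 1, 4)
  [9] (0, 4, 1)
  [10] (1, 3, 1)
  [11] (0, 4, 1)
  [12] (0, 4, 1)
  [13] (1, 3, 1)
  [14] (1, 3, 1)
  [15] (2, 1, 1)
  [16] (0, 1, 4)
  [17] (0, 1, 4)
  [18] (2, 1, 1)

5 distinct reps among the 18 weights ⇒ 5 W_5-linkage classes:

[[1, 8, 16, 17], [2, 6, 9, 11, 12], [3], [4, 15, 18], [5, 7, 10, 13, 14]]


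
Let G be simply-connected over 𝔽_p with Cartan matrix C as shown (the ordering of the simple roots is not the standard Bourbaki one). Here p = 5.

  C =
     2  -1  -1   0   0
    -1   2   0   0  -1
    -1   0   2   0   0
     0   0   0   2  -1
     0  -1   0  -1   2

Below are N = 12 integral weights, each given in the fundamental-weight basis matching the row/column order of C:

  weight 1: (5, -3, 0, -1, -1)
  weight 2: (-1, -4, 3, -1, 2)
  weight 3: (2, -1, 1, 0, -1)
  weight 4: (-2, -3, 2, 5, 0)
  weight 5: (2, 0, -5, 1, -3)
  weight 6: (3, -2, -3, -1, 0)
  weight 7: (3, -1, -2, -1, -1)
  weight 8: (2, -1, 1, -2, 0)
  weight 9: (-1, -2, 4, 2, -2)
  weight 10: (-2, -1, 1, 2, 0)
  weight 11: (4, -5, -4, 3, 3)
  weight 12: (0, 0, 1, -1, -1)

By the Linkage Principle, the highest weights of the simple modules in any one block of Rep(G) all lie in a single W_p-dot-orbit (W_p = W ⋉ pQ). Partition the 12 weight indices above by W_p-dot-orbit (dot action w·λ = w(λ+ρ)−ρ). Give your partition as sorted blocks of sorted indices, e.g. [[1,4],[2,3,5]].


C ↔ A_5 under row/col permutation; |W(A_5)| = 720.

λ_j+ρ reflected into Ā_5 (⟨·,θ^∨⟩≤5); 5-tuples as given:

  [1] (3, 0, 1, 0, 0) · [2] (3, 0, 1, 0, 0) · [3] (3, 0, 1, 0, 0) · [4] (1, 0, 1, 2, 1) · [5] (1, 1, 2, 0, 0) · [6] (1, 1, 2, 0, 0) · [7] (3, 0, 1, 0, 0) · [8] (3, 0, 1, 0, 0) · [9] (1, 1, 2, 0, 0) · [10] (0, 1, 1, 3, 0) · [11] (1, 1, 2, 0, 0) · [12] (1, 1, 2, 0, 0)

The 12 indices split into 4 linkage classes (same alcove rep ⇔ same W_5-dot-orbit):

[[1, 2, 3, 7, 8], [4], [5, 6, 9, 11, 12], [10]]


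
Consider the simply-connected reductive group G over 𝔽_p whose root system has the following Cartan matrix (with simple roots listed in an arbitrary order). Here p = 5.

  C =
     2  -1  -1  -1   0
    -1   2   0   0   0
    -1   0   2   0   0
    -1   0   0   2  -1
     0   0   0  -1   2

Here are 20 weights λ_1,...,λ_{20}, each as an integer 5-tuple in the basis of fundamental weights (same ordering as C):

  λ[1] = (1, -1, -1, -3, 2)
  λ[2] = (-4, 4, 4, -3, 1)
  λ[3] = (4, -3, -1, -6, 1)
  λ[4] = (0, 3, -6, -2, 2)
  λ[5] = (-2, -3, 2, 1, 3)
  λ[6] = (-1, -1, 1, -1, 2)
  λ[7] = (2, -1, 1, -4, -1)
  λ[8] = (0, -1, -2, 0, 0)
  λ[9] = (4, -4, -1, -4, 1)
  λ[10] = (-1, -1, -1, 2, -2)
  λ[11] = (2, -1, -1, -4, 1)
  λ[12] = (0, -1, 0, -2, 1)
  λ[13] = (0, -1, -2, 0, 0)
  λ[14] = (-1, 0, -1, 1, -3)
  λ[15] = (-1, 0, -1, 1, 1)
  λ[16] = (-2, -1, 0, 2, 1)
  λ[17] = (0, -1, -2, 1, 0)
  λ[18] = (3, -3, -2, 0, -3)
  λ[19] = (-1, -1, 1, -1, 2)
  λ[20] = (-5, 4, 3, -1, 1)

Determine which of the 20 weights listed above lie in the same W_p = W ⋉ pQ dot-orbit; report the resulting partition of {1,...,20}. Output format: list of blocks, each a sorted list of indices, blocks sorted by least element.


D_5 Cartan matrix, 5 simple roots permuted; ρ=(1,1,1,1,1).

Folding the 20 weights λ_j+ρ into Ā_5 (reps in the given 5-coord order):

  λ_1+ρ ↦ (0, 0, 0, 2, 1);  λ_2+ρ ↦ (0, 0, 0, 2, 1);  λ_3+ρ ↦ (0, 0, 2, 0, 3);  λ_4+ρ ↦ (0, 1, 0, 0, 2);  λ_5+ρ ↦ (0, 0, 1, 1, 1);  λ_6+ρ ↦ (0, 0, 2, 0, 3);  λ_7+ρ ↦ (0, 0, 2, 0, 3);  λ_8+ρ ↦ (0, 0, 1, 1, 1);  λ_9+ρ ↦ (0, 2, 1, 0, 1);  λ_10+ρ ↦ (0, 0, 0, 2, 1);  λ_11+ρ ↦ (0, 0, 0, 2, 1);  λ_12+ρ ↦ (0, 0, 1, 1, 1);  λ_13+ρ ↦ (0, 0, 1, 1, 1);  λ_14+ρ ↦ (0, 1, 0, 0, 2);  λ_15+ρ ↦ (0, 1, 0, 0, 2);  λ_16+ρ ↦ (0, 1, 0, 0, 2);  λ_17+ρ ↦ (0, 0, 1, 1, 1);  λ_18+ρ ↦ (0, 2, 1, 0, 1);  λ_19+ρ ↦ (0, 0, 2, 0, 3);  λ_20+ρ ↦ (0, 1, 0, 0, 2)

The 20 indices split into 5 linkage classes (same alcove rep ⇔ same W_5-dot-orbit):

[[1, 2, 10, 11], [3, 6, 7, 19], [4, 14, 15, 16, 20], [5, 8, 12, 13, 17], [9, 18]]


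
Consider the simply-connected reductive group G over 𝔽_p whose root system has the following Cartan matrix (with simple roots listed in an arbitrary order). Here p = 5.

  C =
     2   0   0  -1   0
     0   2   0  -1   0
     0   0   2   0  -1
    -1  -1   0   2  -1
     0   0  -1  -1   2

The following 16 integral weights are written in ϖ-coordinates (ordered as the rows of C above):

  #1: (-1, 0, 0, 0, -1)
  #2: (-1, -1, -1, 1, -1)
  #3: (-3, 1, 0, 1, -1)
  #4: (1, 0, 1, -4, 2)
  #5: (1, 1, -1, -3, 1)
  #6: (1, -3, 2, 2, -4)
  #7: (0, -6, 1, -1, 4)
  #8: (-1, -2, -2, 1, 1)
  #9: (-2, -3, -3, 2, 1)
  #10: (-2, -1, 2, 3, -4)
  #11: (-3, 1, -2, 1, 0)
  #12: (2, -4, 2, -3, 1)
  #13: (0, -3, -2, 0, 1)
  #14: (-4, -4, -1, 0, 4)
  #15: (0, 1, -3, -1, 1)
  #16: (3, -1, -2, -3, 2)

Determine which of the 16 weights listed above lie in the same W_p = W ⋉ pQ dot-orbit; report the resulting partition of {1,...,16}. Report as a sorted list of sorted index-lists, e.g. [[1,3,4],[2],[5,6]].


D_5 Cartan matrix, 5 simple roots permuted; ρ=(1,1,1,1,1).

λ_j+ρ reflected into Ā_5 (⟨·,θ^∨⟩≤5); 5-tuples as given:

  [1] (0, 1, 1, 1, 0);  [2] (0, 0, 0, 2, 0);  [3] (2, 2, 1, 0, 0);  [4] (1, 2, 2, 0, 0);  [5] (0, 0, 0, 2, 0);  [6] (0, 0, 0, 2, 0);  [7] (2, 2, 1, 0, 0);  [8] (0, 1, 1, 1, 0);  [9] (1, 2, 2, 0, 0);  [10] (1, 0, 0, 0, 1);  [11] (2, 2, 1, 0, 0);  [12] (0, 0, 0, 2, 0);  [13] (0, 1, 1, 1, 0);  [14] (2, 2, 1, 0, 0);  [15] (1, 2, 2, 0, 0);  [16] (2, 2, 1, 0, 0)

Grouping the 16 weights by Ā_5-representative: 5 linkage classes.

[[1, 8, 13], [2, 5, 6, 12], [3, 7, 11, 14, 16], [4, 9, 15], [10]]


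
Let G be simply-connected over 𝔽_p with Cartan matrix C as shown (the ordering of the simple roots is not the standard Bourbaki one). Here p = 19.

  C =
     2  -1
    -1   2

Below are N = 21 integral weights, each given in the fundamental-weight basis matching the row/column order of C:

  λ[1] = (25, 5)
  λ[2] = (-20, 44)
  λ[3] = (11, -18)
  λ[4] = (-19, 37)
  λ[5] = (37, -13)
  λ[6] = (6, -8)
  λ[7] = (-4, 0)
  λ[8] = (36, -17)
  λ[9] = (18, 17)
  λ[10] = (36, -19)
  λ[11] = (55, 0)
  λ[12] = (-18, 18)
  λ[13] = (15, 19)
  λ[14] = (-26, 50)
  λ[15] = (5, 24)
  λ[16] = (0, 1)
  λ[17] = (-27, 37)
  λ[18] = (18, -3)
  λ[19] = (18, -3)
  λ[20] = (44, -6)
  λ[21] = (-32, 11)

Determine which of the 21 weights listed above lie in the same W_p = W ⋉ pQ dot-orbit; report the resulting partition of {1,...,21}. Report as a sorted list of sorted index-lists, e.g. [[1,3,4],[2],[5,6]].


Type A_2, rank 2, |W|=6; reorder rows/cols to standard.

Each λ_j+ρ reduced to Ā_19; 2-tuples below use C's row order:

  1: (6, 7)
  2: (0, 7)
  3: (5, 12)
  4: (1, 0)
  5: (0, 7)
  6: (0, 7)
  7: (1, 2)
  8: (1, 2)
  9: (1, 0)
  10: (1, 0)
  11: (1, 0)
  12: (17, 2)
  13: (1, 2)
  14: (6, 7)
  15: (6, 7)
  16: (1, 2)
  17: (0, 7)
  18: (17, 2)
  19: (17, 2)
  20: (5, 12)
  21: (0, 7)

6 distinct reps among the 21 weights ⇒ 6 W_19-linkage classes:

[[1, 14, 15], [2, 5, 6, 17, 21], [3, 20], [4, 9, 10, 11], [7, 8, 13, 16], [12, 18, 19]]


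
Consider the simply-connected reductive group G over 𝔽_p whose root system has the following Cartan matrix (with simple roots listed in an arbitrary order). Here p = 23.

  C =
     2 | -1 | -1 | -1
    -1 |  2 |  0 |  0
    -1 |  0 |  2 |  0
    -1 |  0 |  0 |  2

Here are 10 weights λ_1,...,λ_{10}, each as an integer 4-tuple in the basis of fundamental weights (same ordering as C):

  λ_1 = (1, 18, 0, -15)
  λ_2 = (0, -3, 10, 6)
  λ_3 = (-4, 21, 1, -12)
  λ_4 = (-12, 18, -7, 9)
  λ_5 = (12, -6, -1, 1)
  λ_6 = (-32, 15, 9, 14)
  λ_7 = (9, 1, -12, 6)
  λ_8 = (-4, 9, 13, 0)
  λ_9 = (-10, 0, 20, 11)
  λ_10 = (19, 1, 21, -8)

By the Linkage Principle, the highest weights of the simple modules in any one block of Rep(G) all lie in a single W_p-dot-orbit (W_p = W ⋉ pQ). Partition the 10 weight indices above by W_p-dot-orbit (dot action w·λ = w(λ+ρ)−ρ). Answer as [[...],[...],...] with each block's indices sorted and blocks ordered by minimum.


Cartan matrix: type D_4 (|W|=192); un-permuting the 4 rows.

λ_j+ρ reflected into Ā_23 (⟨·,θ^∨⟩≤23); 4-tuples as given:

  [1] (1, 7, 11, 2);  [2] (1, 1, 10, 6);  [3] (1, 7, 11, 2);  [4] (1, 1, 10, 6);  [5] (8, 5, 0, 2);  [6] (2, 6, 0, 5);  [7] (1, 1, 10, 6);  [8] (1, 7, 11, 2);  [9] (1, 7, 11, 2);  [10] (1, 7, 11, 2)

Grouping the 10 weights by Ā_23-representative: 4 linkage classes.

[[1, 3, 8, 9, 10], [2, 4, 7], [5], [6]]


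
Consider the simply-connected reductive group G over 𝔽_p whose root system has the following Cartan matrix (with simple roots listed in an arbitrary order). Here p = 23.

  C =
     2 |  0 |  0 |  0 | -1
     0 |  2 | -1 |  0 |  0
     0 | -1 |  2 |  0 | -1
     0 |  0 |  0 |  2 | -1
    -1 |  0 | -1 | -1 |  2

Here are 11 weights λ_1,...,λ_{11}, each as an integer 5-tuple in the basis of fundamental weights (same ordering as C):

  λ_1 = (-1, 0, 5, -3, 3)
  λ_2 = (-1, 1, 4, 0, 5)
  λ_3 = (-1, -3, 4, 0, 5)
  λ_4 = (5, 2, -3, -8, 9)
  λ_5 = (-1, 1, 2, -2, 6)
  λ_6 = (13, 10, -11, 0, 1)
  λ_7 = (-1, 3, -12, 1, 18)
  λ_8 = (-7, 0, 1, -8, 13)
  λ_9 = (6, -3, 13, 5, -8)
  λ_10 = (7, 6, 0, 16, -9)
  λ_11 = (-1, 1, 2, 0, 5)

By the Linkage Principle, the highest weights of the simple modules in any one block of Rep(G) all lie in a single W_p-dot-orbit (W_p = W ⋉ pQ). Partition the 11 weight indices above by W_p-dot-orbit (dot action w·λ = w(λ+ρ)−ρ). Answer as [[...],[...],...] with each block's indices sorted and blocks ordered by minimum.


Type D_5, rank 5, |W|=1920; reorder rows/cols to standard.

Folding the 11 weights λ_j+ρ into Ā_23 (reps in the given 5-coord order):

  [1] (0, 1, 6, 2, 2);  [2] (0, 2, 3, 1, 6);  [3] (0, 2, 3, 1, 6);  [4] (6, 1, 2, 7, 1);  [5] (0, 2, 3, 1, 6);  [6] (6, 1, 2, 7, 1);  [7] (0, 1, 6, 2, 2);  [8] (6, 1, 2, 7, 1);  [9] (0, 2, 3, 1, 6);  [10] (0, 0, 5, 9, 1);  [11] (0, 2, 3, 1, 6)

The 11 indices split into 4 linkage classes (same alcove rep ⇔ same W_23-dot-orbit):

[[1, 7], [2, 3, 5, 9, 11], [4, 6, 8], [10]]


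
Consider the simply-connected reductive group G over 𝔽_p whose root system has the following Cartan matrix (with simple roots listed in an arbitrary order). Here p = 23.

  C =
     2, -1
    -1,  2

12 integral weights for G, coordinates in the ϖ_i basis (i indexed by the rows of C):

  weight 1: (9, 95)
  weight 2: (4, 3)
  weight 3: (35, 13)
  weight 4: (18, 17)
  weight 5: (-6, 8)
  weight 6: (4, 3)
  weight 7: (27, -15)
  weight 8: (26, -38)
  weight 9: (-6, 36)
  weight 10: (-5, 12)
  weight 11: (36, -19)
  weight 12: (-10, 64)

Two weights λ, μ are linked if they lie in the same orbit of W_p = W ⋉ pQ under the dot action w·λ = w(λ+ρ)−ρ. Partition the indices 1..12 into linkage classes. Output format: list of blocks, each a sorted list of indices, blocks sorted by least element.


Type A_2, rank 2, |W|=6; reorder rows/cols to standard.

Folding the 12 weights λ_j+ρ into Ā_23 (reps in the given 2-coord order):

  1: (4, 9);  2: (5, 4);  3: (4, 9);  4: (5, 4);  5: (5, 4);  6: (5, 4);  7: (9, 9);  8: (4, 9);  9: (9, 9);  10: (4, 9);  11: (5, 4);  12: (4, 9)

Grouping the 12 weights by Ā_23-representative: 3 linkage classes.

[[1, 3, 8, 10, 12], [2, 4, 5, 6, 11], [7, 9]]


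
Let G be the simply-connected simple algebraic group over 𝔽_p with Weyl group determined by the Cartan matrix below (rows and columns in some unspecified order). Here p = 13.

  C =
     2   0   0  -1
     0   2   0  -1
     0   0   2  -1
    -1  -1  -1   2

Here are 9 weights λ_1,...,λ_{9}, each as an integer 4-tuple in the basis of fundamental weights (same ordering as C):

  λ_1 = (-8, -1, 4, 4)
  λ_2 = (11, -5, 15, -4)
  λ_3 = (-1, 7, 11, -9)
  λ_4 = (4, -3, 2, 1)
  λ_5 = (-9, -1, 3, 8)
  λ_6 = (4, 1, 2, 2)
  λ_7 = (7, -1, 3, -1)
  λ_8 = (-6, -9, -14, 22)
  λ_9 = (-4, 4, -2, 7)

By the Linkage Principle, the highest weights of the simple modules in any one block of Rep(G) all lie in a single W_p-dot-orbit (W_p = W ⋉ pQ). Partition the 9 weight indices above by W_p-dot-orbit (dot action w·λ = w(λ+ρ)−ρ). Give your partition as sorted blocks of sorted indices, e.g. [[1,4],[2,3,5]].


Cartan matrix: type D_4 (|W|=192); un-permuting the 4 rows.

Folding the 9 weights λ_j+ρ into Ā_13 (reps in the given 4-coord order):

    [1] (5, 2, 3, 0)
    [2] (3, 5, 1, 0)
    [3] (8, 0, 4, 0)
    [4] (5, 2, 3, 0)
    [5] (8, 0, 4, 0)
    [6] (5, 2, 3, 0)
    [7] (8, 0, 4, 0)
    [8] (5, 2, 3, 0)
    [9] (3, 5, 1, 0)

These 9 weights hit 3 W_13-dot-orbits; sizes (4, 2, 3):

[[1, 4, 6, 8], [2, 9], [3, 5, 7]]


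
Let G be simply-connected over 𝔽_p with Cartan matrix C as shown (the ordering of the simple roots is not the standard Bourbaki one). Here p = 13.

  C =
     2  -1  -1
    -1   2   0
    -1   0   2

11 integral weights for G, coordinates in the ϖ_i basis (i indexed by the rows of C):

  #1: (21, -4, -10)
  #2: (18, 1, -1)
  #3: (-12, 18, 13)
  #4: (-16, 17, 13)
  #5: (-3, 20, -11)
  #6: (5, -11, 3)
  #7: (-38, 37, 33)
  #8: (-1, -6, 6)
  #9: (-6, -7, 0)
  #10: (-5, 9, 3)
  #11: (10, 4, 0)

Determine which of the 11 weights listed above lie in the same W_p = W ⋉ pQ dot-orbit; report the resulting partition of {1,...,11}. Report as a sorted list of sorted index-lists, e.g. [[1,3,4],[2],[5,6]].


C ↔ A_3 under row/col permutation; |W(A_3)| = 24.

Ā_13 reps of the 11 weights (A_3, coords as presented):

  λ_1+ρ ↦ (4, 6, 0) · λ_2+ρ ↦ (5, 0, 2) · λ_3+ρ ↦ (4, 1, 6) · λ_4+ρ ↦ (8, 1, 3) · λ_5+ρ ↦ (4, 1, 6) · λ_6+ρ ↦ (4, 6, 0) · λ_7+ρ ↦ (8, 1, 3) · λ_8+ρ ↦ (5, 0, 2) · λ_9+ρ ↦ (4, 1, 6) · λ_10+ρ ↦ (4, 6, 0) · λ_11+ρ ↦ (8, 1, 3)

Linkage partition of the 11 weights (4 classes, p=13):

[[1, 6, 10], [2, 8], [3, 5, 9], [4, 7, 11]]


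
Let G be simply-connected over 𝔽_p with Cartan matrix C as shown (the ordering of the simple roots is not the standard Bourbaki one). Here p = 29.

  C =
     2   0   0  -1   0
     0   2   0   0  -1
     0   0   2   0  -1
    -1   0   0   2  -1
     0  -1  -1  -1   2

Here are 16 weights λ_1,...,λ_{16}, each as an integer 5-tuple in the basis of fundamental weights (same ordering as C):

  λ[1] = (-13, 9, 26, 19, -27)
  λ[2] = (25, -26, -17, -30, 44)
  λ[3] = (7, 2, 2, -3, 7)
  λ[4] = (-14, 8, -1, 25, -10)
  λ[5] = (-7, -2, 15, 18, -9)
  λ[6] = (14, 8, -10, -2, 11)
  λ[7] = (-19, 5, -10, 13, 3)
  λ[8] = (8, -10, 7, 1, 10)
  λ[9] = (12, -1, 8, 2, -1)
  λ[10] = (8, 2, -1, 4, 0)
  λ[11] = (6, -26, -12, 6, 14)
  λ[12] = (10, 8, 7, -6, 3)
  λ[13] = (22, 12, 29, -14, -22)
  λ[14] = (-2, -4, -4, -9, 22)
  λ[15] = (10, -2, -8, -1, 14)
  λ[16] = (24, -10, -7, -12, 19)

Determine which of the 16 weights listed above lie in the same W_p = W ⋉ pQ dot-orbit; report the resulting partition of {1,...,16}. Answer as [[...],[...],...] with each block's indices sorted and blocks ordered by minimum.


Root system D_5: the 5×5 matrix C matches after relabeling.

W_29-reps of the 16 weights in Ā_29 (same 5-coord order as C):

  [1] (6, 8, 7, 2, 1) · [2] (13, 0, 9, 3, 0) · [3] (6, 3, 3, 2, 6) · [4] (13, 0, 9, 3, 0) · [5] (6, 8, 7, 2, 1) · [6] (6, 3, 3, 2, 6) · [7] (9, 3, 0, 5, 1) · [8] (6, 8, 7, 2, 1) · [9] (13, 0, 9, 3, 0) · [10] (9, 3, 0, 5, 1) · [11] (7, 1, 7, 4, 3) · [12] (6, 8, 7, 2, 1) · [13] (6, 8, 7, 2, 1) · [14] (6, 3, 3, 2, 6) · [15] (7, 1, 7, 4, 3) · [16] (9, 3, 0, 5, 1)

Grouping the 16 weights by Ā_29-representative: 5 linkage classes.

[[1, 5, 8, 12, 13], [2, 4, 9], [3, 6, 14], [7, 10, 16], [11, 15]]


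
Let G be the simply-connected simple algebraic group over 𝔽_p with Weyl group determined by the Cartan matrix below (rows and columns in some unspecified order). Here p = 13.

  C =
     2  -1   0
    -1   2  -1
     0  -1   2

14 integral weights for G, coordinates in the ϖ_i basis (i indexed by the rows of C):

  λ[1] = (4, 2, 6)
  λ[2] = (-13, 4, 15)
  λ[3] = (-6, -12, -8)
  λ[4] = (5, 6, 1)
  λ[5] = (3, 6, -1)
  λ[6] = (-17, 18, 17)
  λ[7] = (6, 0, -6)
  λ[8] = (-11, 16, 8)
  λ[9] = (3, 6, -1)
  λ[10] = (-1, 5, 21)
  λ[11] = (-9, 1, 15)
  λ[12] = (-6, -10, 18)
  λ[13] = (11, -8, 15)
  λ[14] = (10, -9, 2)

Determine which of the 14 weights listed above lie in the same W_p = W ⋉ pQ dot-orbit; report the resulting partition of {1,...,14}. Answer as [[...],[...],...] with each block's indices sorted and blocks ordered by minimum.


A_3 Cartan matrix, 3 simple roots permuted; ρ=(1,1,1).

Alcove-folded reps (p=13, 14 weights, presented ϖ-order):

  [1] (3, 3, 5) · [2] (3, 4, 1) · [3] (3, 3, 5) · [4] (4, 7, 0) · [5] (4, 7, 0) · [6] (3, 3, 5) · [7] (3, 4, 1) · [8] (3, 0, 4) · [9] (4, 7, 0) · [10] (4, 7, 0) · [11] (3, 3, 5) · [12] (3, 4, 1) · [13] (3, 4, 1) · [14] (3, 3, 5)

These 14 weights hit 4 W_13-dot-orbits; sizes (5, 4, 4, 1):

[[1, 3, 6, 11, 14], [2, 7, 12, 13], [4, 5, 9, 10], [8]]


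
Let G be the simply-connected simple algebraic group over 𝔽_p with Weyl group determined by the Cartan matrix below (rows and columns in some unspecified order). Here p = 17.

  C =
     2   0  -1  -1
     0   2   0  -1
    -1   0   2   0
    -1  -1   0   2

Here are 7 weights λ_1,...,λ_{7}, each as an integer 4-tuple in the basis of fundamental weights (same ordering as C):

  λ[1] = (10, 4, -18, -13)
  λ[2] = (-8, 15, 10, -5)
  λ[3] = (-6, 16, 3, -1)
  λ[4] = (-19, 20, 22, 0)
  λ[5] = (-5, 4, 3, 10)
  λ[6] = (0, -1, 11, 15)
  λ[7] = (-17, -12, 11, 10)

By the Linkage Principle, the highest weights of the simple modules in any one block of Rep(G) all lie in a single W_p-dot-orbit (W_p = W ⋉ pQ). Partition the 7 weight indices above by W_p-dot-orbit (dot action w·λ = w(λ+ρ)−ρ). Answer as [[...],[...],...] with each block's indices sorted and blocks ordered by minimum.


Type A_4, rank 4, |W|=120; reorder rows/cols to standard.

Folding the 7 weights λ_j+ρ into Ā_17 (reps in the given 4-coord order):

  [1] (4, 5, 0, 7) · [2] (4, 5, 0, 7) · [3] (1, 12, 0, 4) · [4] (4, 5, 0, 7) · [5] (4, 5, 0, 7) · [6] (1, 12, 0, 4) · [7] (4, 5, 0, 7)

Linkage partition of the 7 weights (2 classes, p=17):

[[1, 2, 4, 5, 7], [3, 6]]


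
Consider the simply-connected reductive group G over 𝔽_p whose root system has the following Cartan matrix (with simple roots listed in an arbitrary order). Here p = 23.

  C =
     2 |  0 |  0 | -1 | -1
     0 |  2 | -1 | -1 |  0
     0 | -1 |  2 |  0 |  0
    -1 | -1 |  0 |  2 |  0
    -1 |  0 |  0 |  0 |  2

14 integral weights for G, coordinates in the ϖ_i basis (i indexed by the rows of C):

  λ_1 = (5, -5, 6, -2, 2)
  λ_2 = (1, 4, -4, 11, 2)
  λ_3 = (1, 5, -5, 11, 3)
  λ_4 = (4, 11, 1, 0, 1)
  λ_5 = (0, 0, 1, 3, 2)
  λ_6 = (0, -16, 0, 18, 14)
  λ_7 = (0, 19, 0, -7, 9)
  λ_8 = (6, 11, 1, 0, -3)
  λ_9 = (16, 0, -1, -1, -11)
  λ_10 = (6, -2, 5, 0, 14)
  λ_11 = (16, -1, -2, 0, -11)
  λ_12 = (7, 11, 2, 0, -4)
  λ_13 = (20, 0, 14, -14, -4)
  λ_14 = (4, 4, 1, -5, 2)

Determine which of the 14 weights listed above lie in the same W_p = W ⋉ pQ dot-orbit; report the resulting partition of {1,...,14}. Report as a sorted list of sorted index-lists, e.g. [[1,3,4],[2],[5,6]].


A_5 Cartan matrix, 5 simple roots permuted; ρ=(1,1,1,1,1).

Alcove-folded reps (p=23, 14 weights, presented ϖ-order):

    λ_1 → (1, 1, 2, 4, 3)
    λ_2 → (2, 2, 3, 12, 3)
    λ_3 → (2, 2, 3, 12, 3)
    λ_4 → (5, 12, 2, 1, 2)
    λ_5 → (1, 1, 2, 4, 3)
    λ_6 → (1, 1, 2, 4, 3)
    λ_7 → (5, 12, 2, 1, 2)
    λ_8 → (5, 12, 2, 1, 2)
    λ_9 → (7, 1, 0, 0, 10)
    λ_10 → (7, 1, 0, 0, 10)
    λ_11 → (7, 1, 0, 0, 10)
    λ_12 → (5, 12, 2, 1, 2)
    λ_13 → (5, 12, 2, 1, 2)
    λ_14 → (1, 1, 2, 4, 3)

The 14 indices split into 4 linkage classes (same alcove rep ⇔ same W_23-dot-orbit):

[[1, 5, 6, 14], [2, 3], [4, 7, 8, 12, 13], [9, 10, 11]]


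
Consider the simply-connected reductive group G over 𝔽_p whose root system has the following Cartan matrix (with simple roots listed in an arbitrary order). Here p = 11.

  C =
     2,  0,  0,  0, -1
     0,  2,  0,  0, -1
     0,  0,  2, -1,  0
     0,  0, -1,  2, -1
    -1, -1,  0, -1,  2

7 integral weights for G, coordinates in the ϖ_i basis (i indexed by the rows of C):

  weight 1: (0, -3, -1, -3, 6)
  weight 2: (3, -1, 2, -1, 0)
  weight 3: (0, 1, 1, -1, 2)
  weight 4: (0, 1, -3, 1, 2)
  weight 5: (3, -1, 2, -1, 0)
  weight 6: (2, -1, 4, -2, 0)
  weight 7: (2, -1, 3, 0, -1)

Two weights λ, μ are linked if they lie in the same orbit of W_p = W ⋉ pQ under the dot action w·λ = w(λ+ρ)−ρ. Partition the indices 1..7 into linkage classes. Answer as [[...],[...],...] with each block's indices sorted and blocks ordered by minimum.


Cartan matrix: type D_5 (|W|=1920); un-permuting the 5 rows.

λ_j+ρ reflected into Ā_11 (⟨·,θ^∨⟩≤11); 5-tuples as given:

  [1] (1, 2, 2, 0, 3)
  [2] (4, 0, 3, 0, 1)
  [3] (1, 2, 2, 0, 3)
  [4] (1, 2, 2, 0, 3)
  [5] (4, 0, 3, 0, 1)
  [6] (3, 0, 4, 1, 0)
  [7] (3, 0, 4, 1, 0)

Grouping the 7 weights by Ā_11-representative: 3 linkage classes.

[[1, 3, 4], [2, 5], [6, 7]]


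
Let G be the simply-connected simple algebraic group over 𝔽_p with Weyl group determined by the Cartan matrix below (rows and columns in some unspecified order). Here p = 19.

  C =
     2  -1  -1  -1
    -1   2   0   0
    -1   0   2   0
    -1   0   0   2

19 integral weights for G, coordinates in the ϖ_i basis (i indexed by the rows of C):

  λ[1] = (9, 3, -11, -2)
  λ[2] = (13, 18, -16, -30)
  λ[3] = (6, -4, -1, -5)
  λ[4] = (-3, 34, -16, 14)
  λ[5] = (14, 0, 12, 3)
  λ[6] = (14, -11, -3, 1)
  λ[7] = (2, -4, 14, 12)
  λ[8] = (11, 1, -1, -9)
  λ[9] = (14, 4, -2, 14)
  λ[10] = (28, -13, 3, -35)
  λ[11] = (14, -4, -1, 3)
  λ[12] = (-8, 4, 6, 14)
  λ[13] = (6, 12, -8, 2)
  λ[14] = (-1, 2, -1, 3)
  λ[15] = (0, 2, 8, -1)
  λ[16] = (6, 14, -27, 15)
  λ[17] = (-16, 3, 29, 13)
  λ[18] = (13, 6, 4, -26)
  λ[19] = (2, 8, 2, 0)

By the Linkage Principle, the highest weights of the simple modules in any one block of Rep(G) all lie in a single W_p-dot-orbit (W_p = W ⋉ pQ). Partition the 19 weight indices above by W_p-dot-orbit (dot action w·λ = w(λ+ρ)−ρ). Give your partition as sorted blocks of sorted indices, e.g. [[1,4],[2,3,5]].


Type D_4, rank 4, |W|=192; reorder rows/cols to standard.

Ā_19 reps of the 19 weights (D_4, coords as presented):

  λ_1 → (1, 3, 9, 0);  λ_2 → (1, 0, 4, 10);  λ_3 → (0, 3, 0, 4);  λ_4 → (2, 10, 2, 2);  λ_5 → (1, 3, 9, 0);  λ_6 → (2, 10, 2, 2);  λ_7 → (3, 9, 3, 1);  λ_8 → (4, 2, 0, 8);  λ_9 → (1, 0, 4, 10);  λ_10 → (2, 10, 2, 2);  λ_11 → (0, 3, 0, 4);  λ_12 → (4, 2, 0, 8);  λ_13 → (3, 9, 3, 1);  λ_14 → (0, 3, 0, 4);  λ_15 → (1, 3, 9, 0);  λ_16 → (0, 3, 0, 4);  λ_17 → (1, 0, 4, 10);  λ_18 → (4, 2, 0, 8);  λ_19 → (3, 9, 3, 1)

Partition of {1..19} into 6 W_19-dot-orbits:

[[1, 5, 15], [2, 9, 17], [3, 11, 14, 16], [4, 6, 10], [7, 13, 19], [8, 12, 18]]


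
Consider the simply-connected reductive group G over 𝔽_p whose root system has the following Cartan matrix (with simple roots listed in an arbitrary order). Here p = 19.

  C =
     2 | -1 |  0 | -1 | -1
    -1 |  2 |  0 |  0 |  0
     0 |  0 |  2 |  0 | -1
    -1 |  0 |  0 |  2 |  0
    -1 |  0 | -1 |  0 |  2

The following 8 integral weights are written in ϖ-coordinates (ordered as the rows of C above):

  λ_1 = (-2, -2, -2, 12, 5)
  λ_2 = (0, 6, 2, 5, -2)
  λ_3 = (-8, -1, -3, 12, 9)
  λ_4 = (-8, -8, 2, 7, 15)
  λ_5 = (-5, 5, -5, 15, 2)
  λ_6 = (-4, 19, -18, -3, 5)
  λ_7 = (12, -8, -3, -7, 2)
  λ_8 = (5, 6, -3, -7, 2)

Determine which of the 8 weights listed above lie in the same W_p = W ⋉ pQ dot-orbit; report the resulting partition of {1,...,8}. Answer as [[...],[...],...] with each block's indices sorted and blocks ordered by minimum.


D_5 Cartan matrix, 5 simple roots permuted; ρ=(1,1,1,1,1).

W_19-reps of the 8 weights in Ā_19 (same 5-coord order as C):

  λ_1+ρ ↦ (1, 1, 1, 11, 1)
  λ_2+ρ ↦ (0, 7, 2, 6, 1)
  λ_3+ρ ↦ (0, 7, 2, 6, 1)
  λ_4+ρ ↦ (0, 7, 2, 6, 1)
  λ_5+ρ ↦ (1, 1, 1, 11, 1)
  λ_6+ρ ↦ (1, 1, 1, 11, 1)
  λ_7+ρ ↦ (0, 7, 2, 6, 1)
  λ_8+ρ ↦ (0, 7, 2, 6, 1)

Partition of {1..8} into 2 W_19-dot-orbits:

[[1, 5, 6], [2, 3, 4, 7, 8]]
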